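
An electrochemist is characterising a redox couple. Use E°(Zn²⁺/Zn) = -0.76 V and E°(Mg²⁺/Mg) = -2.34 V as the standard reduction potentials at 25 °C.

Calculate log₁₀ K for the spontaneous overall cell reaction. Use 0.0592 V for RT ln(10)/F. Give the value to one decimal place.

53.4

Cathode: Zn²⁺/Zn; anode: Mg²⁺/Mg. E°cell = +1.58 V, n = 2.
log K = nE°cell / 0.0592 = (2)(+1.58) / 0.0592 = 53.4.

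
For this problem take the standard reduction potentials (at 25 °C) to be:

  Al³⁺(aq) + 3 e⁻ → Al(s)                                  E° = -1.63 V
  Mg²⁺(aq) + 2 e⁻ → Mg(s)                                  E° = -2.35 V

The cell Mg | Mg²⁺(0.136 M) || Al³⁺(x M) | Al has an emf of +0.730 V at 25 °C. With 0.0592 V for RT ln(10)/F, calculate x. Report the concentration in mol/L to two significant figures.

0.16 M

Al³⁺/Al is the cathode, Mg²⁺/Mg the anode: E°cell = +0.72 V, n = 6.
Overall reaction: 2 Al³⁺(aq) + 3 Mg(s) → 2 Al(s) + 3 Mg²⁺(aq); Q = [Mg²⁺]^3/[Al³⁺]^2.
From E = E° − (0.0592/n) log Q: log Q = (E° − E)·n/0.0592 = (+0.72 − (+0.730))·6/0.0592 = -1.0135.
So 2·log[Al³⁺] = 3·log(0.136) − log Q = -2.5994 − (-1.0135) = -1.5859; log[Al³⁺] = -1.5859 / 2 = -0.7930; [Al³⁺] = 10^(-0.7930) ≈ 0.16 M.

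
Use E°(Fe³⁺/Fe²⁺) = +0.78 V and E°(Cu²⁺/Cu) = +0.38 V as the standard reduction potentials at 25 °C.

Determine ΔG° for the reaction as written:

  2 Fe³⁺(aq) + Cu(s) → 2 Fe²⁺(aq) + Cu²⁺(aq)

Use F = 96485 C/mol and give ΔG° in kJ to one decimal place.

-77.2 kJ

As written, Fe³⁺/Fe²⁺ is reduced (cathode) and Cu²⁺/Cu is oxidised (anode), so E°cell = (+0.78) − (+0.38) = +0.40 V.
Balancing electrons gives n = 2.
ΔG° = −nFE° = −(2)(96485)(+0.40) = -77,188 J = -77.2 kJ.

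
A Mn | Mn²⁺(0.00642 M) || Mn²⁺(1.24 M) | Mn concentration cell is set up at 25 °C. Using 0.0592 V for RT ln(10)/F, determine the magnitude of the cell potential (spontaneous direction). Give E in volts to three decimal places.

For a concentration cell E°cell = 0. The 1.24 M side is the cathode (reduction is favoured where [Mn²⁺] is higher).
With n = 2, E = −(0.0592/2) log([Mn²⁺]ₐₙ/[Mn²⁺]꜀ₐₜ) = −(0.0592/2) log(0.00642/1.24) = −(0.0592/2)(-2.286) = +0.068 V.

+0.068 V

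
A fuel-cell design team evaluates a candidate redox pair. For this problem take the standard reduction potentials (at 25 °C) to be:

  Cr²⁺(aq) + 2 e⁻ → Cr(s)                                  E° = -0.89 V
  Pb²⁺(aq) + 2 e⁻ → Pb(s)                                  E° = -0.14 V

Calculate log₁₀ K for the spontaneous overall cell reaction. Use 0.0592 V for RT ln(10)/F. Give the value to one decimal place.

25.3

Cathode: Pb²⁺/Pb; anode: Cr²⁺/Cr. E°cell = +0.75 V, n = 2.
log K = nE°cell / 0.0592 = (2)(+0.75) / 0.0592 = 25.3.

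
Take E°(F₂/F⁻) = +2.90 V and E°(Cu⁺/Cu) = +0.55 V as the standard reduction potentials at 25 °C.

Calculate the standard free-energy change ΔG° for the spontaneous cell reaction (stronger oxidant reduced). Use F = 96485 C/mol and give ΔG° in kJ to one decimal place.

-453.5 kJ

F₂/F⁻ (E° = +2.90 V) is the cathode; Cu⁺/Cu (E° = +0.55 V) is the anode, so E°cell = +2.35 V.
Balancing electrons gives n = 2 (lcm of 2 and 1).
ΔG° = −nFE° = −(2)(96485)(+2.35) = -453,480 J = -453.5 kJ.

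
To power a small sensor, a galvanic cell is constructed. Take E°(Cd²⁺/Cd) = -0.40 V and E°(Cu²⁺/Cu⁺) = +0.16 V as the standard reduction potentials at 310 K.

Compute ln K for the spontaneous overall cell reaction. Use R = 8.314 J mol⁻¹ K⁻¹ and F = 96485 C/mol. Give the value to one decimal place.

Cathode: Cu²⁺/Cu⁺; anode: Cd²⁺/Cd. E°cell = (+0.16) − (-0.40) = +0.56 V, with n = 2.
ΔG° = −nFE° = −RT ln K, so ln K = nFE°/(RT) = (2)(96485)(+0.56) / ((8.314)(310)) = 41.928.

41.9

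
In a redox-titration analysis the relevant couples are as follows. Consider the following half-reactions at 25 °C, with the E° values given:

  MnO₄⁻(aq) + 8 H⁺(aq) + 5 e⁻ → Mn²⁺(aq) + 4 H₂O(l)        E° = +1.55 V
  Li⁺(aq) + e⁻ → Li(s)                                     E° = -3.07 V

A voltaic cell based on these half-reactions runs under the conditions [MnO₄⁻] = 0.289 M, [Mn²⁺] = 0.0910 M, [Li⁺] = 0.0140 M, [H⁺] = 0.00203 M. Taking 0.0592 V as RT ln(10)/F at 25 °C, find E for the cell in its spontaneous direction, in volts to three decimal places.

MnO₄⁻/Mn²⁺ is the cathode (higher E°), Li⁺/Li the anode: E°cell = +1.55 − (-3.07) = +4.62 V, n = 5.
Overall: MnO₄⁻(aq) + 8 H⁺(aq) + 5 Li(s) → Mn²⁺(aq) + 4 H₂O(l) + 5 Li⁺(aq)
Q = [Mn²⁺]·[Li⁺]^5 / ([MnO₄⁻]·[H⁺]^8); log Q = 11.769.
E = E° − (0.0592/n) log Q = +4.62 − (0.0592/5)(11.769) = +4.481 V.

+4.481 V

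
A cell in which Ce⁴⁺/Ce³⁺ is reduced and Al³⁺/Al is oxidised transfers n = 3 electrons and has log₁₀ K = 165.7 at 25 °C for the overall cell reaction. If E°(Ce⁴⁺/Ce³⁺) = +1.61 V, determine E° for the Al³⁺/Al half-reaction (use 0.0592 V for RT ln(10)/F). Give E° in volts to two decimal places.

-1.66 V

E°cell = (0.0592/n)·log K = (0.0592/3)(165.7) = +3.270 V.
Since Ce⁴⁺/Ce³⁺ is the cathode and Al³⁺/Al the anode, E°cell = E°(Ce⁴⁺/Ce³⁺) − E°(Al³⁺/Al).
So E°(Al³⁺/Al) = E°(Ce⁴⁺/Ce³⁺) − E°cell = (+1.61) − (+3.270) = -1.66 V.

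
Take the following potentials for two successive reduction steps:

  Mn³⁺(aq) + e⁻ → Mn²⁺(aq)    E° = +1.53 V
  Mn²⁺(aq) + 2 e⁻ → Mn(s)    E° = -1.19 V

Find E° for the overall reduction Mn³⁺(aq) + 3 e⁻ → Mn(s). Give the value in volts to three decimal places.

-0.283 V

Adding the free-energy changes (−nFE°) of the two steps gives −n₃FE°₃ = −n₁FE°₁ − n₂FE°₂.
E°₃ = (1×+1.53 + 2×-1.19) / 3 = (-0.850) / 3 = -0.283 V.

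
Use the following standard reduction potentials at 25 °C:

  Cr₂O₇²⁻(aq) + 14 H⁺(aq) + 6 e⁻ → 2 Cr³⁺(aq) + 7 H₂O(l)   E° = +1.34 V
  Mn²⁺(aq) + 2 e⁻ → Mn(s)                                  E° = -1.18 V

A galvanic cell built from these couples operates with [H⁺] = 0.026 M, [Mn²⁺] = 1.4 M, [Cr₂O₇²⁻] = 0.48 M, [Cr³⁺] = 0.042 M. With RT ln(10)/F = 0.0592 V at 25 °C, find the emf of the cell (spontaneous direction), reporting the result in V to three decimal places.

+2.321 V

Cr₂O₇²⁻/Cr³⁺ is the cathode (higher E°), Mn²⁺/Mn the anode: E°cell = +1.34 − (-1.18) = +2.52 V, n = 6.
Overall: Cr₂O₇²⁻(aq) + 14 H⁺(aq) + 3 Mn(s) → 2 Cr³⁺(aq) + 7 H₂O(l) + 3 Mn²⁺(aq)
Q = [Cr³⁺]^2·[Mn²⁺]^3 / ([Cr₂O₇²⁻]·[H⁺]^14); log Q = 20.194.
E = E° − (0.0592/n) log Q = +2.52 − (0.0592/6)(20.194) = +2.321 V.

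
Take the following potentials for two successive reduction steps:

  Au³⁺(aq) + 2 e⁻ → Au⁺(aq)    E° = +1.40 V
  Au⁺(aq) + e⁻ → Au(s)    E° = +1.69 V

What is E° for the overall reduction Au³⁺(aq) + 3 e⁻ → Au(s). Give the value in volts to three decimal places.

+1.497 V

Adding the free-energy changes (−nFE°) of the two steps gives −n₃FE°₃ = −n₁FE°₁ − n₂FE°₂.
E°₃ = (2×+1.40 + 1×+1.69) / 3 = (+4.490) / 3 = +1.497 V.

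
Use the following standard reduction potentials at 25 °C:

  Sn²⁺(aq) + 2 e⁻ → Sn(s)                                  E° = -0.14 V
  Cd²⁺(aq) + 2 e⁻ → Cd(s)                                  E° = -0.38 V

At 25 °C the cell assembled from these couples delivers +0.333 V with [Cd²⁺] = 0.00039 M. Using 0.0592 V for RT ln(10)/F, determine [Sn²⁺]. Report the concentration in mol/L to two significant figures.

Sn²⁺/Sn is the cathode, Cd²⁺/Cd the anode: E°cell = +0.24 V, n = 2.
Overall reaction: Sn²⁺(aq) + Cd(s) → Sn(s) + Cd²⁺(aq); Q = [Cd²⁺]^1/[Sn²⁺]^1.
From E = E° − (0.0592/n) log Q: log Q = (E° − E)·n/0.0592 = (+0.24 − (+0.333))·2/0.0592 = -3.1419.
So 1·log[Sn²⁺] = 1·log(0.00039) − log Q = -3.4089 − (-3.1419) = -0.2670; [Sn²⁺] = 10^(-0.2670) ≈ 0.54 M.

0.54 M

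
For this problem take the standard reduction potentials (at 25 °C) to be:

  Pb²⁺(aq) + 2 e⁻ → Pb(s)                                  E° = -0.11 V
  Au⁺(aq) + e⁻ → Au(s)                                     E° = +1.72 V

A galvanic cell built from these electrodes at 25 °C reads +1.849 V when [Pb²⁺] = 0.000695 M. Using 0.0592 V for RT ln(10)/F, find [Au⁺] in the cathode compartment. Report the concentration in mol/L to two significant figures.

0.055 M

Au⁺/Au is the cathode, Pb²⁺/Pb the anode: E°cell = +1.83 V, n = 2.
Overall reaction: 2 Au⁺(aq) + Pb(s) → 2 Au(s) + Pb²⁺(aq); Q = [Pb²⁺]^1/[Au⁺]^2.
From E = E° − (0.0592/n) log Q: log Q = (E° − E)·n/0.0592 = (+1.83 − (+1.849))·2/0.0592 = -0.6419.
So 2·log[Au⁺] = 1·log(0.000695) − log Q = -3.1580 − (-0.6419) = -2.5161; log[Au⁺] = -2.5161 / 2 = -1.2580; [Au⁺] = 10^(-1.2580) ≈ 0.055 M.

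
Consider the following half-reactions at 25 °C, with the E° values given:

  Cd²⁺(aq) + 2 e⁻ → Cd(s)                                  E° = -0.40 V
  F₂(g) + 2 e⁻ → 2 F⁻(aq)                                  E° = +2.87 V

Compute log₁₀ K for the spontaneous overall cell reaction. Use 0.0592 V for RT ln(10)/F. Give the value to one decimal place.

110.5

Cathode: F₂/F⁻; anode: Cd²⁺/Cd. E°cell = +3.27 V, n = 2.
log K = nE°cell / 0.0592 = (2)(+3.27) / 0.0592 = 110.5.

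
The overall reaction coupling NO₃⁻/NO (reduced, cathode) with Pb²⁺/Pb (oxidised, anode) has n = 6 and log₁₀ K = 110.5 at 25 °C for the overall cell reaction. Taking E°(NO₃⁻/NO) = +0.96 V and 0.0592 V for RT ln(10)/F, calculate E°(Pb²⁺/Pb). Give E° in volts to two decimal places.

E°cell = (0.0592/n)·log K = (0.0592/6)(110.5) = +1.090 V.
Since NO₃⁻/NO is the cathode and Pb²⁺/Pb the anode, E°cell = E°(NO₃⁻/NO) − E°(Pb²⁺/Pb).
So E°(Pb²⁺/Pb) = E°(NO₃⁻/NO) − E°cell = (+0.96) − (+1.090) = -0.13 V.

-0.13 V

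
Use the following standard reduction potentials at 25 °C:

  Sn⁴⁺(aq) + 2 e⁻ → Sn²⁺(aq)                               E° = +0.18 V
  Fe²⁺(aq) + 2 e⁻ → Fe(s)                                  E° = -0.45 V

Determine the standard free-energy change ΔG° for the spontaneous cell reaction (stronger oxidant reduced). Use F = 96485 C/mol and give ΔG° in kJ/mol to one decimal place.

-121.6 kJ/mol

Sn⁴⁺/Sn²⁺ (E° = +0.18 V) is the cathode; Fe²⁺/Fe (E° = -0.45 V) is the anode, so E°cell = +0.63 V.
Balancing electrons gives n = 2 (lcm of 2 and 2).
ΔG° = −nFE° = −(2)(96485)(+0.63) = -121,571 J = -121.6 kJ/mol.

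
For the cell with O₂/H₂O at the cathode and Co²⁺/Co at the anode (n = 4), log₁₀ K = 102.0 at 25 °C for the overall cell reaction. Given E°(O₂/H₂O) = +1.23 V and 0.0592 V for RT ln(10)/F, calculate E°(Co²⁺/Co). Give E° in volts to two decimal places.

-0.28 V

E°cell = (0.0592/n)·log K = (0.0592/4)(102.0) = +1.510 V.
Since O₂/H₂O is the cathode and Co²⁺/Co the anode, E°cell = E°(O₂/H₂O) − E°(Co²⁺/Co).
So E°(Co²⁺/Co) = E°(O₂/H₂O) − E°cell = (+1.23) − (+1.510) = -0.28 V.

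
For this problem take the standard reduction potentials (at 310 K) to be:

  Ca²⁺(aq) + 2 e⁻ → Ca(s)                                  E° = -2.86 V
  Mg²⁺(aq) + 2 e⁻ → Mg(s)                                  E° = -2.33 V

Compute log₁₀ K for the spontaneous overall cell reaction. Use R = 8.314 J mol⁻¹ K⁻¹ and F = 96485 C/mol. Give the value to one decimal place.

17.2

Cathode: Mg²⁺/Mg; anode: Ca²⁺/Ca. E°cell = (-2.33) − (-2.86) = +0.53 V, with n = 2.
ΔG° = −nFE° = −RT ln K, so ln K = nFE°/(RT) = (2)(96485)(+0.53) / ((8.314)(310)) = 39.682.
log₁₀ K = 39.682 / ln 10 = 17.2.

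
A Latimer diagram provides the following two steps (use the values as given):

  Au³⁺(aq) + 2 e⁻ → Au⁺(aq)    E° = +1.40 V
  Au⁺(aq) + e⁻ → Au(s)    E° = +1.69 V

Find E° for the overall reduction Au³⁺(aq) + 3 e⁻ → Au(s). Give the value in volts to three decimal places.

Since ΔG° = −nFE° is additive over sequential reductions, n₃E°₃ = n₁E°₁ + n₂E°₂.
E°₃ = (2×+1.40 + 1×+1.69) / 3 = (+4.490) / 3 = +1.497 V.
E° values themselves are not directly additive — weighting by electron count is essential.

+1.497 V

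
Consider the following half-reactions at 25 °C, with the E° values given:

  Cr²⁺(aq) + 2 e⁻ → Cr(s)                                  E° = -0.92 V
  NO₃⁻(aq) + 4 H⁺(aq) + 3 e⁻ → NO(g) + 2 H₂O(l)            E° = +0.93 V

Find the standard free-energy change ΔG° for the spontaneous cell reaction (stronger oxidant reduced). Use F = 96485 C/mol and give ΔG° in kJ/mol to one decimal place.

NO₃⁻/NO (E° = +0.93 V) is the cathode; Cr²⁺/Cr (E° = -0.92 V) is the anode, so E°cell = +1.85 V.
Balancing electrons gives n = 6 (lcm of 3 and 2).
ΔG° = −nFE° = −(6)(96485)(+1.85) = -1,070,984 J = -1071.0 kJ/mol.

-1071.0 kJ/mol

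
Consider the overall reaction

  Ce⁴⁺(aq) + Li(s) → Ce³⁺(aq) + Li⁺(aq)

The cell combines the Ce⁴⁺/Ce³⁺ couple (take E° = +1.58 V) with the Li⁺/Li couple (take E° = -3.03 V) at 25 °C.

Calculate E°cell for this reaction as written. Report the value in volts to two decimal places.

+4.61 V

The Ce⁴⁺/Ce³⁺ couple has the higher reduction potential, so it is the cathode; Li⁺/Li is oxidised at the anode.
E°cell = E°(cathode) − E°(anode) = (+1.58) − (-3.03) = +4.61 V.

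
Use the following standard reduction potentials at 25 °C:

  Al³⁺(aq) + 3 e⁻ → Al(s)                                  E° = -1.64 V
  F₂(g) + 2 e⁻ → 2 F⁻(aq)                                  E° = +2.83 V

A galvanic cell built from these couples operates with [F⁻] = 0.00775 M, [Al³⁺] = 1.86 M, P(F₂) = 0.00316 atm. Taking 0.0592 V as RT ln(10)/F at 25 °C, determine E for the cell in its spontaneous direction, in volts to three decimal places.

F₂/F⁻ is the cathode (higher E°), Al³⁺/Al the anode: E°cell = +2.83 − (-1.64) = +4.47 V, n = 6.
Overall: 3 F₂(g) + 2 Al(s) → 6 F⁻(aq) + 2 Al³⁺(aq)
Q = [F⁻]^6·[Al³⁺]^2 / (P(F₂)^3); log Q = -4.624.
E = E° − (0.0592/n) log Q = +4.47 − (0.0592/6)(-4.624) = +4.516 V.

+4.516 V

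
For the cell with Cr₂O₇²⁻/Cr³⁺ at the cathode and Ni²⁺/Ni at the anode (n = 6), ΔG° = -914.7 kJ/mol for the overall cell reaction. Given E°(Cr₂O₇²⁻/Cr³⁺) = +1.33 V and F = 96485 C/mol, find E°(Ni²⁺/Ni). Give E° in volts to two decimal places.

E°cell = −ΔG°/(nF) = −(-914.7×10³)/((6)(96485)) = +1.580 V.
Since Cr₂O₇²⁻/Cr³⁺ is the cathode and Ni²⁺/Ni the anode, E°cell = E°(Cr₂O₇²⁻/Cr³⁺) − E°(Ni²⁺/Ni).
So E°(Ni²⁺/Ni) = E°(Cr₂O₇²⁻/Cr³⁺) − E°cell = (+1.33) − (+1.580) = -0.25 V.

-0.25 V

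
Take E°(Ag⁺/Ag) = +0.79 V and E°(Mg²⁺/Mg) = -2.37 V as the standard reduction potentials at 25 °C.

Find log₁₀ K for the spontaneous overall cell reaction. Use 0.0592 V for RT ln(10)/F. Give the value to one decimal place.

Cathode: Ag⁺/Ag; anode: Mg²⁺/Mg. E°cell = +3.16 V, n = 2.
log K = nE°cell / 0.0592 = (2)(+3.16) / 0.0592 = 106.8.

106.8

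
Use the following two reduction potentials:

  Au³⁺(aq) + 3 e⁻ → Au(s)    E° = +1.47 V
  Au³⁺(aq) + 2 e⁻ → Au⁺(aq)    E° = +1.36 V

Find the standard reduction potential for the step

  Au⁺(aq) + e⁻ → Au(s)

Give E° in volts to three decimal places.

+1.690 V

Sequential free energies add, so n₃E°₃ = n₁E°₁ + n₂E°₂.
With n₃ = 3, and the known step contributing 2×(+1.36) V, the unknown satisfies 1·E° = 3×(+1.47) − 2×(+1.36) = +1.690.
E° = +1.690 / 1 = +1.690 V.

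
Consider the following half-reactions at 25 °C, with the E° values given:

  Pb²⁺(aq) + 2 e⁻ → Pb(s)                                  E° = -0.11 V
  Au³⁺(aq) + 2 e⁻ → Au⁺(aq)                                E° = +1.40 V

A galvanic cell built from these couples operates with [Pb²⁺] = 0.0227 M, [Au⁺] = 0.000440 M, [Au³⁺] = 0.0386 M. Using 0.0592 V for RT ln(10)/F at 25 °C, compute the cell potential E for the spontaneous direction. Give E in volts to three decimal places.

Au³⁺/Au⁺ is the cathode (higher E°), Pb²⁺/Pb the anode: E°cell = +1.40 − (-0.11) = +1.51 V, n = 2.
Overall: Au³⁺(aq) + Pb(s) → Au⁺(aq) + Pb²⁺(aq)
Q = [Au⁺]·[Pb²⁺] / ([Au³⁺]); log Q = -3.587.
E = E° − (0.0592/n) log Q = +1.51 − (0.0592/2)(-3.587) = +1.616 V.

+1.616 V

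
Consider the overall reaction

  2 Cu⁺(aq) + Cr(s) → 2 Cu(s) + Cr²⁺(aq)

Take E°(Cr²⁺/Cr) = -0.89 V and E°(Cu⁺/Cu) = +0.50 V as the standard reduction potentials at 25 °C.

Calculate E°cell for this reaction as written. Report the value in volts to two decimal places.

+1.39 V

The Cu⁺/Cu couple has the higher reduction potential, so it is the cathode; Cr²⁺/Cr is oxidised at the anode.
E°cell = E°(cathode) − E°(anode) = (+0.50) − (-0.89) = +1.39 V.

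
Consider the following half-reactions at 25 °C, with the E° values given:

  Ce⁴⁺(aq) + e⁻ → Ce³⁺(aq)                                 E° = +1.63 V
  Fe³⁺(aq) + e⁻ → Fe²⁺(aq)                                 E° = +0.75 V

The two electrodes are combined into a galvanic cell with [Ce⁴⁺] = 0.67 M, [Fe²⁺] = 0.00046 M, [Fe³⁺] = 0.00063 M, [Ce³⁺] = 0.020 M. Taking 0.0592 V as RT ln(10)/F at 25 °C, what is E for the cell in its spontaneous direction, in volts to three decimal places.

Ce⁴⁺/Ce³⁺ is the cathode (higher E°), Fe³⁺/Fe²⁺ the anode: E°cell = +1.63 − (+0.75) = +0.88 V, n = 1.
Overall: Ce⁴⁺(aq) + Fe²⁺(aq) → Ce³⁺(aq) + Fe³⁺(aq)
Q = [Ce³⁺]·[Fe³⁺] / ([Ce⁴⁺]·[Fe²⁺]); log Q = -1.388.
E = E° − (0.0592/n) log Q = +0.88 − (0.0592/1)(-1.388) = +0.962 V.

+0.962 V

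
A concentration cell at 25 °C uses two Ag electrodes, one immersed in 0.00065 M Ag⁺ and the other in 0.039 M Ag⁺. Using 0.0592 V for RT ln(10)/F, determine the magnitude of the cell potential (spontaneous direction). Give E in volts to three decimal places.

For a concentration cell E°cell = 0. The 0.039 M side is the cathode (reduction is favoured where [Ag⁺] is higher).
With n = 1, E = −(0.0592/1) log([Ag⁺]ₐₙ/[Ag⁺]꜀ₐₜ) = −(0.0592/1) log(0.00065/0.039) = −(0.0592/1)(-1.778) = +0.105 V.

+0.105 V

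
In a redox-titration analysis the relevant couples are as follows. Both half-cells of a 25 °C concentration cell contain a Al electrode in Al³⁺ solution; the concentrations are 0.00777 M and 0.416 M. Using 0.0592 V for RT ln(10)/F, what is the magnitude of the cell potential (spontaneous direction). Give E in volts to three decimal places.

+0.034 V

For a concentration cell E°cell = 0. The 0.416 M side is the cathode (reduction is favoured where [Al³⁺] is higher).
With n = 3, E = −(0.0592/3) log([Al³⁺]ₐₙ/[Al³⁺]꜀ₐₜ) = −(0.0592/3) log(0.00777/0.416) = −(0.0592/3)(-1.729) = +0.034 V.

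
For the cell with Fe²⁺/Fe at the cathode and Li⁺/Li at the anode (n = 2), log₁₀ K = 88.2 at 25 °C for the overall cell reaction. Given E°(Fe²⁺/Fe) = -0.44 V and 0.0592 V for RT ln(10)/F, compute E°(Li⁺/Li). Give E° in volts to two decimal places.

-3.05 V

E°cell = (0.0592/n)·log K = (0.0592/2)(88.2) = +2.611 V.
Since Fe²⁺/Fe is the cathode and Li⁺/Li the anode, E°cell = E°(Fe²⁺/Fe) − E°(Li⁺/Li).
So E°(Li⁺/Li) = E°(Fe²⁺/Fe) − E°cell = (-0.44) − (+2.611) = -3.05 V.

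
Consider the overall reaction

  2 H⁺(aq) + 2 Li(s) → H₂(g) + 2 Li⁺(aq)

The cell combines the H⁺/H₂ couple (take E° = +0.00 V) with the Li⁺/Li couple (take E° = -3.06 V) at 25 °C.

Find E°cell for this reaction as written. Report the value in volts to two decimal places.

+3.06 V

The H⁺/H₂ couple has the higher reduction potential, so it is the cathode; Li⁺/Li is oxidised at the anode.
E°cell = E°(cathode) − E°(anode) = (+0.00) − (-3.06) = +3.06 V.
Since E°cell > 0, the reaction is spontaneous under standard conditions.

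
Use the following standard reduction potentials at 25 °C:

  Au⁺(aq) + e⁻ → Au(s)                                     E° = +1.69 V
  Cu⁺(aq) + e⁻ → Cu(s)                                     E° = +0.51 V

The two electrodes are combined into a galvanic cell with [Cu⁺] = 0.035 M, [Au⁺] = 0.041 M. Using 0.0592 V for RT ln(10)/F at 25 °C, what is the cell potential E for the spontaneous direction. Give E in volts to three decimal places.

Au⁺/Au is the cathode (higher E°), Cu⁺/Cu the anode: E°cell = +1.69 − (+0.51) = +1.18 V, n = 1.
Overall: Au⁺(aq) + Cu(s) → Au(s) + Cu⁺(aq)
Q = [Cu⁺] / ([Au⁺]); log Q = -0.069.
E = E° − (0.0592/n) log Q = +1.18 − (0.0592/1)(-0.069) = +1.184 V.

+1.184 V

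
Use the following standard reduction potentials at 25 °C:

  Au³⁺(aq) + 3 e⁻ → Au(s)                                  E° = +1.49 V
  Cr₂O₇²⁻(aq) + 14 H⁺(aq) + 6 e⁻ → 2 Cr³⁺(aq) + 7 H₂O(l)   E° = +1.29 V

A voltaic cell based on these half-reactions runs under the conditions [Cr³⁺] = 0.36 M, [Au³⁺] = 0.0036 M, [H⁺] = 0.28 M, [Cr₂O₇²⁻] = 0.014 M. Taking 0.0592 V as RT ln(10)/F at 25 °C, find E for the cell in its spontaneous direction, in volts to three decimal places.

+0.238 V

Au³⁺/Au is the cathode (higher E°), Cr₂O₇²⁻/Cr³⁺ the anode: E°cell = +1.49 − (+1.29) = +0.20 V, n = 6.
Overall: 2 Au³⁺(aq) + 2 Cr³⁺(aq) + 7 H₂O(l) → 2 Au(s) + Cr₂O₇²⁻(aq) + 14 H⁺(aq)
Q = [Cr₂O₇²⁻]·[H⁺]^14 / ([Au³⁺]^2·[Cr³⁺]^2); log Q = -3.819.
E = E° − (0.0592/n) log Q = +0.20 − (0.0592/6)(-3.819) = +0.238 V.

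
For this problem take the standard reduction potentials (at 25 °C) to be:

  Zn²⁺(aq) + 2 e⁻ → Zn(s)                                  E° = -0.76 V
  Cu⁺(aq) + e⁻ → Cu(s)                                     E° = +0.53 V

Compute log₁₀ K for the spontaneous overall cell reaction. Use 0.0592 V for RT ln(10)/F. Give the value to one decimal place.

43.6

Cathode: Cu⁺/Cu; anode: Zn²⁺/Zn. E°cell = +1.29 V, n = 2.
log K = nE°cell / 0.0592 = (2)(+1.29) / 0.0592 = 43.6.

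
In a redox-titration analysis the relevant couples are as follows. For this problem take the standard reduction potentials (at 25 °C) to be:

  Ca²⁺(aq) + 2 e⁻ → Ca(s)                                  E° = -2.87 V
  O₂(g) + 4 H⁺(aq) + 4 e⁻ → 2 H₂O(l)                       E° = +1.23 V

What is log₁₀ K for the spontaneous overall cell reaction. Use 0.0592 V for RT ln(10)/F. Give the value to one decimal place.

277.0

Cathode: O₂/H₂O; anode: Ca²⁺/Ca. E°cell = +4.10 V, n = 4.
log K = nE°cell / 0.0592 = (4)(+4.10) / 0.0592 = 277.0.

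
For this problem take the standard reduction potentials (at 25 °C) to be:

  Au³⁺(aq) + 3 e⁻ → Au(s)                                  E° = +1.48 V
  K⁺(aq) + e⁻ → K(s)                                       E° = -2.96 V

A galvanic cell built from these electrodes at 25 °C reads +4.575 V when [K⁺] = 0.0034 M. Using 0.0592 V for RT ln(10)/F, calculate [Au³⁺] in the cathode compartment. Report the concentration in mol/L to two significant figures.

0.27 M

Au³⁺/Au is the cathode, K⁺/K the anode: E°cell = +4.44 V, n = 3.
Overall reaction: Au³⁺(aq) + 3 K(s) → Au(s) + 3 K⁺(aq); Q = [K⁺]^3/[Au³⁺]^1.
From E = E° − (0.0592/n) log Q: log Q = (E° − E)·n/0.0592 = (+4.44 − (+4.575))·3/0.0592 = -6.8412.
So 1·log[Au³⁺] = 3·log(0.0034) − log Q = -7.4056 − (-6.8412) = -0.5644; [Au³⁺] = 10^(-0.5644) ≈ 0.27 M.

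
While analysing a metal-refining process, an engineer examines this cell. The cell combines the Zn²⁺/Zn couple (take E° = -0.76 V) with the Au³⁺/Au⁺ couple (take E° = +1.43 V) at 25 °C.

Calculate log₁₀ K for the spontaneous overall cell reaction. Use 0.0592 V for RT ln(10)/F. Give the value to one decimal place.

74.0

Cathode: Au³⁺/Au⁺; anode: Zn²⁺/Zn. E°cell = +2.19 V, n = 2.
log K = nE°cell / 0.0592 = (2)(+2.19) / 0.0592 = 74.0.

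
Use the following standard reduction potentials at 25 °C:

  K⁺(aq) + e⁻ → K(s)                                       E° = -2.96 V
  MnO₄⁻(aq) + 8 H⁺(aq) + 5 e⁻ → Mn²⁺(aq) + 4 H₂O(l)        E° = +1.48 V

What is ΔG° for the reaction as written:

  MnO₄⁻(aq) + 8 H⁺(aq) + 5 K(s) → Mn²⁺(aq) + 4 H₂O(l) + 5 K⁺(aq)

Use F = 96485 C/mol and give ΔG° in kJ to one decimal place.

As written, MnO₄⁻/Mn²⁺ is reduced (cathode) and K⁺/K is oxidised (anode), so E°cell = (+1.48) − (-2.96) = +4.44 V.
Balancing electrons gives n = 5.
ΔG° = −nFE° = −(5)(96485)(+4.44) = -2,141,967 J = -2142.0 kJ.

-2142.0 kJ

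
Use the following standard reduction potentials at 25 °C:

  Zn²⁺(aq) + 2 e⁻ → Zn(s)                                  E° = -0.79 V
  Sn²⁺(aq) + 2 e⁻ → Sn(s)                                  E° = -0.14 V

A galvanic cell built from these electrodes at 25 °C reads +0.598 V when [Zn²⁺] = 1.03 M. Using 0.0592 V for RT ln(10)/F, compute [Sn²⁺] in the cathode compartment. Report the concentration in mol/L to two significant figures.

0.018 M

Sn²⁺/Sn is the cathode, Zn²⁺/Zn the anode: E°cell = +0.65 V, n = 2.
Overall reaction: Sn²⁺(aq) + Zn(s) → Sn(s) + Zn²⁺(aq); Q = [Zn²⁺]^1/[Sn²⁺]^1.
From E = E° − (0.0592/n) log Q: log Q = (E° − E)·n/0.0592 = (+0.65 − (+0.598))·2/0.0592 = 1.7568.
So 1·log[Sn²⁺] = 1·log(1.03) − log Q = 0.0128 − (1.7568) = -1.7440; [Sn²⁺] = 10^(-1.7440) ≈ 0.018 M.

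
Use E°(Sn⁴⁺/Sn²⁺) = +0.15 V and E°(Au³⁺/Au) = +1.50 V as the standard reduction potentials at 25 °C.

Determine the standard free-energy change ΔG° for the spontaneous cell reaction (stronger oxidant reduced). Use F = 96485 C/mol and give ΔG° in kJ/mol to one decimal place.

Au³⁺/Au (E° = +1.50 V) is the cathode; Sn⁴⁺/Sn²⁺ (E° = +0.15 V) is the anode, so E°cell = +1.35 V.
Balancing electrons gives n = 6 (lcm of 3 and 2).
ΔG° = −nFE° = −(6)(96485)(+1.35) = -781,528 J = -781.5 kJ/mol.

-781.5 kJ/mol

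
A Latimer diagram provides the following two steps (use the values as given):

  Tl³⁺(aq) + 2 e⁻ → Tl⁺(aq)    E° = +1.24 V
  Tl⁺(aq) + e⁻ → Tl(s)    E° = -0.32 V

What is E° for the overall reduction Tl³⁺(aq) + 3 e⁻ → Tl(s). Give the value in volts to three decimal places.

Adding the free-energy changes (−nFE°) of the two steps gives −n₃FE°₃ = −n₁FE°₁ − n₂FE°₂.
E°₃ = (2×+1.24 + 1×-0.32) / 3 = (+2.160) / 3 = +0.720 V.

+0.720 V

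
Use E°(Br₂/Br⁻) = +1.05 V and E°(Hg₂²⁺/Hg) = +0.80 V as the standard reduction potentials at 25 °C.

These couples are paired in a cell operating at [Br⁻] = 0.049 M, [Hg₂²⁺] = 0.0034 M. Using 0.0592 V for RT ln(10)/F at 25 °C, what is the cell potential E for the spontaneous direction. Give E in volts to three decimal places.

Br₂/Br⁻ is the cathode (higher E°), Hg₂²⁺/Hg the anode: E°cell = +1.05 − (+0.80) = +0.25 V, n = 2.
Overall: Br₂(l) + 2 Hg(l) → 2 Br⁻(aq) + Hg₂²⁺(aq)
Q = [Br⁻]^2·[Hg₂²⁺]; log Q = -5.088.
E = E° − (0.0592/n) log Q = +0.25 − (0.0592/2)(-5.088) = +0.401 V.

+0.401 V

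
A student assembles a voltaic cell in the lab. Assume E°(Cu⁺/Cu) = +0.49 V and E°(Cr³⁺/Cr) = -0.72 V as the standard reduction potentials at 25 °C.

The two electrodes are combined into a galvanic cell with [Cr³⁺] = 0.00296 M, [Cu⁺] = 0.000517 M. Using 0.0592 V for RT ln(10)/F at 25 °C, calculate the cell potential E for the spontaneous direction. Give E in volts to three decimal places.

Cu⁺/Cu is the cathode (higher E°), Cr³⁺/Cr the anode: E°cell = +0.49 − (-0.72) = +1.21 V, n = 3.
Overall: 3 Cu⁺(aq) + Cr(s) → 3 Cu(s) + Cr³⁺(aq)
Q = [Cr³⁺] / ([Cu⁺]^3); log Q = 7.331.
E = E° − (0.0592/n) log Q = +1.21 − (0.0592/3)(7.331) = +1.065 V.

+1.065 V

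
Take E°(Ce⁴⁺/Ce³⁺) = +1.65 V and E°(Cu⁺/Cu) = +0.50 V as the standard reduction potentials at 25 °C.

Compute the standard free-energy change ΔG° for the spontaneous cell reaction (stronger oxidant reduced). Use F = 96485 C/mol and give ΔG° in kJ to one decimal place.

Ce⁴⁺/Ce³⁺ (E° = +1.65 V) is the cathode; Cu⁺/Cu (E° = +0.50 V) is the anode, so E°cell = +1.15 V.
Balancing electrons gives n = 1 (lcm of 1 and 1).
ΔG° = −nFE° = −(1)(96485)(+1.15) = -110,958 J = -111.0 kJ.

-111.0 kJ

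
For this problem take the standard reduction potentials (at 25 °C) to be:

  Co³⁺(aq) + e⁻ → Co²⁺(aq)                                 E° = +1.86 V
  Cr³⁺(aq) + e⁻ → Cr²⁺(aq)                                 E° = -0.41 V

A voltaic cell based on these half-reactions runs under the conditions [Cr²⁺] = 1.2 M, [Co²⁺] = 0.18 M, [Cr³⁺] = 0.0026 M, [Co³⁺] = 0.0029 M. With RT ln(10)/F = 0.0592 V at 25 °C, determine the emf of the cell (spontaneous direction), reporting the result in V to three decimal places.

Co³⁺/Co²⁺ is the cathode (higher E°), Cr³⁺/Cr²⁺ the anode: E°cell = +1.86 − (-0.41) = +2.27 V, n = 1.
Overall: Co³⁺(aq) + Cr²⁺(aq) → Co²⁺(aq) + Cr³⁺(aq)
Q = [Co²⁺]·[Cr³⁺] / ([Co³⁺]·[Cr²⁺]); log Q = -0.871.
E = E° − (0.0592/n) log Q = +2.27 − (0.0592/1)(-0.871) = +2.322 V.

+2.322 V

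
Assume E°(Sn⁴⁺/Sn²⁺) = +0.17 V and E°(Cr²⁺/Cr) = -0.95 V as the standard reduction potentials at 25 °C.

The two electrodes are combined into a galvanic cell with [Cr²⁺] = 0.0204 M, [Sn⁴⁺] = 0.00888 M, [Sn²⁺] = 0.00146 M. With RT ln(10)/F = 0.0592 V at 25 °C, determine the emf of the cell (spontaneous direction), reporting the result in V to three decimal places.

Sn⁴⁺/Sn²⁺ is the cathode (higher E°), Cr²⁺/Cr the anode: E°cell = +0.17 − (-0.95) = +1.12 V, n = 2.
Overall: Sn⁴⁺(aq) + Cr(s) → Sn²⁺(aq) + Cr²⁺(aq)
Q = [Sn²⁺]·[Cr²⁺] / ([Sn⁴⁺]); log Q = -2.474.
E = E° − (0.0592/n) log Q = +1.12 − (0.0592/2)(-2.474) = +1.193 V.

+1.193 V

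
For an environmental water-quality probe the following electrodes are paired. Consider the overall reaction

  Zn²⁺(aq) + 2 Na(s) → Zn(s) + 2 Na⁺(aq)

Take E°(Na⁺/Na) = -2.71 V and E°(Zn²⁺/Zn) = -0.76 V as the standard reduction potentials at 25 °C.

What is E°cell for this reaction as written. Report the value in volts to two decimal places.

+1.95 V

The Zn²⁺/Zn couple has the higher reduction potential, so it is the cathode; Na⁺/Na is oxidised at the anode.
E°cell = E°(cathode) − E°(anode) = (-0.76) − (-2.71) = +1.95 V.
Since E°cell > 0, the reaction is spontaneous under standard conditions.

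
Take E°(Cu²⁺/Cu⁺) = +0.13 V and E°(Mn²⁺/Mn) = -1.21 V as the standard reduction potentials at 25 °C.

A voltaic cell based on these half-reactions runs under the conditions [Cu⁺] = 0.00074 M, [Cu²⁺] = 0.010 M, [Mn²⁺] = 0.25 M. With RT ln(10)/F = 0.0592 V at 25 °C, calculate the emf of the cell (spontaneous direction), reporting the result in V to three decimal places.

Cu²⁺/Cu⁺ is the cathode (higher E°), Mn²⁺/Mn the anode: E°cell = +0.13 − (-1.21) = +1.34 V, n = 2.
Overall: 2 Cu²⁺(aq) + Mn(s) → 2 Cu⁺(aq) + Mn²⁺(aq)
Q = [Cu⁺]^2·[Mn²⁺] / ([Cu²⁺]^2); log Q = -2.864.
E = E° − (0.0592/n) log Q = +1.34 − (0.0592/2)(-2.864) = +1.425 V.

+1.425 V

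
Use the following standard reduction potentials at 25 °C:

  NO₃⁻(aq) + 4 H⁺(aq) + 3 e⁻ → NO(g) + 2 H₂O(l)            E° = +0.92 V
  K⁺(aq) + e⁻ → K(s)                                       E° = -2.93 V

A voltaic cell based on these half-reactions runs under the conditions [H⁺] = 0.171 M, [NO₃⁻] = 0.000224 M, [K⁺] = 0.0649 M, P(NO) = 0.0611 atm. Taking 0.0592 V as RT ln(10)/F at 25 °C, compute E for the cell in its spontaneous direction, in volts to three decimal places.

+3.812 V

NO₃⁻/NO is the cathode (higher E°), K⁺/K the anode: E°cell = +0.92 − (-2.93) = +3.85 V, n = 3.
Overall: NO₃⁻(aq) + 4 H⁺(aq) + 3 K(s) → NO(g) + 2 H₂O(l) + 3 K⁺(aq)
Q = P(NO)·[K⁺]^3 / ([NO₃⁻]·[H⁺]^4); log Q = 1.941.
E = E° − (0.0592/n) log Q = +3.85 − (0.0592/3)(1.941) = +3.812 V.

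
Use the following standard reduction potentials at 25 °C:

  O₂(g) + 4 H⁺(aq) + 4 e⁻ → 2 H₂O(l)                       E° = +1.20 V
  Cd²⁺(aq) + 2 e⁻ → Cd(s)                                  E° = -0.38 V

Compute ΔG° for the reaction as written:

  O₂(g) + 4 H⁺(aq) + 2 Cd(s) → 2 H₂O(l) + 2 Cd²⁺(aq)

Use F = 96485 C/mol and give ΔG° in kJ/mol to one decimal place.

-609.8 kJ/mol

As written, O₂/H₂O is reduced (cathode) and Cd²⁺/Cd is oxidised (anode), so E°cell = (+1.20) − (-0.38) = +1.58 V.
Balancing electrons gives n = 4.
ΔG° = −nFE° = −(4)(96485)(+1.58) = -609,785 J = -609.8 kJ/mol.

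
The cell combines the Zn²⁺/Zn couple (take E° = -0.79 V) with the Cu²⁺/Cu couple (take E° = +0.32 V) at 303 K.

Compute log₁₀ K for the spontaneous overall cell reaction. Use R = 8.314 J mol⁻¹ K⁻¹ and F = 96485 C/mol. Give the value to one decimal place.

Cathode: Cu²⁺/Cu; anode: Zn²⁺/Zn. E°cell = (+0.32) − (-0.79) = +1.11 V, with n = 2.
ΔG° = −nFE° = −RT ln K, so ln K = nFE°/(RT) = (2)(96485)(+1.11) / ((8.314)(303)) = 85.028.
log₁₀ K = 85.028 / ln 10 = 36.9.

36.9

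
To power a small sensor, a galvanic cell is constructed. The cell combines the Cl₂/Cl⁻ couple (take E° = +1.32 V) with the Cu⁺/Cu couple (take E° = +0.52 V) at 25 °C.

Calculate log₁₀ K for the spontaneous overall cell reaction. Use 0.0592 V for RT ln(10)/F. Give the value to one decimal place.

Cathode: Cl₂/Cl⁻; anode: Cu⁺/Cu. E°cell = +0.80 V, n = 2.
log K = nE°cell / 0.0592 = (2)(+0.80) / 0.0592 = 27.0.

27.0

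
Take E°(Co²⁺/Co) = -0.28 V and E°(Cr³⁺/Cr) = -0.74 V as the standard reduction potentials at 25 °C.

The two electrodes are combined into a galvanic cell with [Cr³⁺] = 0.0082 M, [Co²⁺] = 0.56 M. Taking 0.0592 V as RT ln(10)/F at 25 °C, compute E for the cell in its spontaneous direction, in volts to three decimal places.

+0.494 V

Co²⁺/Co is the cathode (higher E°), Cr³⁺/Cr the anode: E°cell = -0.28 − (-0.74) = +0.46 V, n = 6.
Overall: 3 Co²⁺(aq) + 2 Cr(s) → 3 Co(s) + 2 Cr³⁺(aq)
Q = [Cr³⁺]^2 / ([Co²⁺]^3); log Q = -3.417.
E = E° − (0.0592/n) log Q = +0.46 − (0.0592/6)(-3.417) = +0.494 V.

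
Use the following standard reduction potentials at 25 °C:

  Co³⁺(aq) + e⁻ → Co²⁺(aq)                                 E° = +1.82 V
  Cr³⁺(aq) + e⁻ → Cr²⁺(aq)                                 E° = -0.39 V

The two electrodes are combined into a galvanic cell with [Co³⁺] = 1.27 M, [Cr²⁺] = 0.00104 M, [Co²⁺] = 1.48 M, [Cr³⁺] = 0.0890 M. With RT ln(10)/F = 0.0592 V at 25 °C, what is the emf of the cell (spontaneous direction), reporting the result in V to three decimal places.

Co³⁺/Co²⁺ is the cathode (higher E°), Cr³⁺/Cr²⁺ the anode: E°cell = +1.82 − (-0.39) = +2.21 V, n = 1.
Overall: Co³⁺(aq) + Cr²⁺(aq) → Co²⁺(aq) + Cr³⁺(aq)
Q = [Co²⁺]·[Cr³⁺] / ([Co³⁺]·[Cr²⁺]); log Q = 1.999.
E = E° − (0.0592/n) log Q = +2.21 − (0.0592/1)(1.999) = +2.092 V.

+2.092 V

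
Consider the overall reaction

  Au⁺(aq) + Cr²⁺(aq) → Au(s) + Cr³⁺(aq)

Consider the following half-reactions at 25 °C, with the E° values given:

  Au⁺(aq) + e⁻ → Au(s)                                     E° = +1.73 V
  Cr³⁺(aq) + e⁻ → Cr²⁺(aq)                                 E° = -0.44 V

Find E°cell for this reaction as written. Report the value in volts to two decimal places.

+2.17 V

The Au⁺/Au couple has the higher reduction potential, so it is the cathode; Cr³⁺/Cr²⁺ is oxidised at the anode.
E°cell = E°(cathode) − E°(anode) = (+1.73) − (-0.44) = +2.17 V.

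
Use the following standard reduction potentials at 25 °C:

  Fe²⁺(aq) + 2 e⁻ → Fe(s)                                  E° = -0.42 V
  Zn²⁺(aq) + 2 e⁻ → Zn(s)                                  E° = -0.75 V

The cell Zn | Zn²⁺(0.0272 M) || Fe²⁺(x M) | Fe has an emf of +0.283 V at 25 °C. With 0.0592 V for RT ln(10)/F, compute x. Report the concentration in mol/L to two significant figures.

Fe²⁺/Fe is the cathode, Zn²⁺/Zn the anode: E°cell = +0.33 V, n = 2.
Overall reaction: Fe²⁺(aq) + Zn(s) → Fe(s) + Zn²⁺(aq); Q = [Zn²⁺]^1/[Fe²⁺]^1.
From E = E° − (0.0592/n) log Q: log Q = (E° − E)·n/0.0592 = (+0.33 − (+0.283))·2/0.0592 = 1.5878.
So 1·log[Fe²⁺] = 1·log(0.0272) − log Q = -1.5654 − (1.5878) = -3.1532; [Fe²⁺] = 10^(-3.1532) ≈ 0.00070 M.

0.00070 M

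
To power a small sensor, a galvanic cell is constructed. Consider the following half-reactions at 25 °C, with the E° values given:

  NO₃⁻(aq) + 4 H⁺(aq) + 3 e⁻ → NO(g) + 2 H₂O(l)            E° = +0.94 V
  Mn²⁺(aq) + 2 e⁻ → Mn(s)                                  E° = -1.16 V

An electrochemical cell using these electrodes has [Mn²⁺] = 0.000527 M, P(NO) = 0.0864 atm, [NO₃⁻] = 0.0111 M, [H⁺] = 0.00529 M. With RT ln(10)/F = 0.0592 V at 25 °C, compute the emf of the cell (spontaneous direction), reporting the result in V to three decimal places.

+2.000 V

NO₃⁻/NO is the cathode (higher E°), Mn²⁺/Mn the anode: E°cell = +0.94 − (-1.16) = +2.10 V, n = 6.
Overall: 2 NO₃⁻(aq) + 8 H⁺(aq) + 3 Mn(s) → 2 NO(g) + 4 H₂O(l) + 3 Mn²⁺(aq)
Q = P(NO)^2·[Mn²⁺]^3 / ([NO₃⁻]^2·[H⁺]^8); log Q = 10.160.
E = E° − (0.0592/n) log Q = +2.10 − (0.0592/6)(10.160) = +2.000 V.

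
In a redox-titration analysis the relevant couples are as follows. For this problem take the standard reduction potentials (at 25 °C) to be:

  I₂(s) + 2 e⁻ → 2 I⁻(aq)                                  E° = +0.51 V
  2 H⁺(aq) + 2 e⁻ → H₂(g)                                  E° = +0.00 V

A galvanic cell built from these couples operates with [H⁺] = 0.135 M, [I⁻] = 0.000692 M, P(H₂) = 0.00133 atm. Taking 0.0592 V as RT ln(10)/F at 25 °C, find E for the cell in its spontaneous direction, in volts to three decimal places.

+0.663 V

I₂/I⁻ is the cathode (higher E°), H⁺/H₂ the anode: E°cell = +0.51 − (+0.00) = +0.51 V, n = 2.
Overall: I₂(s) + H₂(g) → 2 I⁻(aq) + 2 H⁺(aq)
Q = [I⁻]^2·[H⁺]^2 / (P(H₂)); log Q = -5.183.
E = E° − (0.0592/n) log Q = +0.51 − (0.0592/2)(-5.183) = +0.663 V.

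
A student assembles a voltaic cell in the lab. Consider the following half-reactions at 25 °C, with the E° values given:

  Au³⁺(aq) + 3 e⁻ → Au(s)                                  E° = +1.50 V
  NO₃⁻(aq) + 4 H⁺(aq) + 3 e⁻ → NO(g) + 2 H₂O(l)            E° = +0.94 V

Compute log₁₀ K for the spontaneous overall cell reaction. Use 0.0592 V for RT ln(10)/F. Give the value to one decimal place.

Cathode: Au³⁺/Au; anode: NO₃⁻/NO. E°cell = +0.56 V, n = 3.
log K = nE°cell / 0.0592 = (3)(+0.56) / 0.0592 = 28.4.

28.4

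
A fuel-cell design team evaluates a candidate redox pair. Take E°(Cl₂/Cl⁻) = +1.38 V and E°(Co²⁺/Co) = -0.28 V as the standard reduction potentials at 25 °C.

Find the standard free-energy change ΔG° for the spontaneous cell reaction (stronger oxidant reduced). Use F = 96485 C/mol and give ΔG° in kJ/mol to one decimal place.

-320.3 kJ/mol

Cl₂/Cl⁻ (E° = +1.38 V) is the cathode; Co²⁺/Co (E° = -0.28 V) is the anode, so E°cell = +1.66 V.
Balancing electrons gives n = 2 (lcm of 2 and 2).
ΔG° = −nFE° = −(2)(96485)(+1.66) = -320,330 J = -320.3 kJ/mol.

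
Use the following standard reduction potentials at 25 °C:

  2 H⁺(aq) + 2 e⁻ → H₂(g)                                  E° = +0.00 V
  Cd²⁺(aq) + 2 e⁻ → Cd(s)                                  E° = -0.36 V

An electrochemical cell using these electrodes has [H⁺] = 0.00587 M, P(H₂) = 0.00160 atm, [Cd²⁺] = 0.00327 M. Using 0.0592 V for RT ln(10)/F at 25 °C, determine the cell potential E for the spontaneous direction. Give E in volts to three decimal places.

+0.384 V

H⁺/H₂ is the cathode (higher E°), Cd²⁺/Cd the anode: E°cell = +0.00 − (-0.36) = +0.36 V, n = 2.
Overall: 2 H⁺(aq) + Cd(s) → H₂(g) + Cd²⁺(aq)
Q = P(H₂)·[Cd²⁺] / ([H⁺]^2); log Q = -0.819.
E = E° − (0.0592/n) log Q = +0.36 − (0.0592/2)(-0.819) = +0.384 V.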